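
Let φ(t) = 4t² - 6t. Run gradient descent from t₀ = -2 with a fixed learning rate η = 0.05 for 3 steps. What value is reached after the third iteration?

φ′(t) = 8t - 6
t₁ = -2 − 0.05·(-22) = -0.9
t₂ = -0.9 − 0.05·(-13.2) = -0.24
t₃ = -0.24 − 0.05·(-7.92) = 0.156

0.156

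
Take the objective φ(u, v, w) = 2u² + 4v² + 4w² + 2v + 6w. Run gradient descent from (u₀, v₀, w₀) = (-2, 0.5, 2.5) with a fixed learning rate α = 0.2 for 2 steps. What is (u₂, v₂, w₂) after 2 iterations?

∇φ = (4u, 8v + 2, 8w + 6)
(u₁, v₁, w₁) = (-2, 0.5, 2.5) − 0.2·(-8, 6, 26) = (-0.4, -0.7, -2.7)
(u₂, v₂, w₂) = (-0.4, -0.7, -2.7) − 0.2·(-1.6, -3.6, -15.6) = (-0.08, 0.02, 0.42)

(-0.08, 0.02, 0.42)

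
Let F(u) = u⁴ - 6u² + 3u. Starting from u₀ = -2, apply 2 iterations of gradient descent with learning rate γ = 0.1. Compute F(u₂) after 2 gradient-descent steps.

F′(u) = 4u³ - 12u + 3
Step 1: F′(-2) = -5; u₁ = -2 − 0.1·(-5) = -1.5
Step 2: F′(-1.5) = 7.5; u₂ = -1.5 − 0.1·7.5 = -2.25
F(-2.25) = -11.49609375

-11.49609375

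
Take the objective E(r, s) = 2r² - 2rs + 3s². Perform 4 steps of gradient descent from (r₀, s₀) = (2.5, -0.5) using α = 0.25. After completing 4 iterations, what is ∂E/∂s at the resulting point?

∇E = (4r - 2s, -2r + 6s)
Step 1: at (2.5, -0.5), ∇E = (11, -8) → (2.5, -0.5) − 0.25·(11, -8) = (-0.25, 1.5)
Step 2: at (-0.25, 1.5), ∇E = (-4, 9.5) → (-0.25, 1.5) − 0.25·(-4, 9.5) = (0.75, -0.875)
Step 3: at (0.75, -0.875), ∇E = (4.75, -6.75) → (0.75, -0.875) − 0.25·(4.75, -6.75) = (-0.4375, 0.8125)
Step 4: at (-0.4375, 0.8125), ∇E = (-3.375, 5.75) → (-0.4375, 0.8125) − 0.25·(-3.375, 5.75) = (0.40625, -0.625)
∂E/∂s at (0.40625, -0.625) = -4.5625

-4.5625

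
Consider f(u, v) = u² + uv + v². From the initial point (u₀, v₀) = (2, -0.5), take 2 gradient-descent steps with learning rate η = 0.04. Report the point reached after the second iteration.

∇f = (2u + v, u + 2v)
Step 1: at (2, -0.5), ∇f = (3.5, 1) → (2, -0.5) − 0.04·(3.5, 1) = (1.86, -0.54)
Step 2: at (1.86, -0.54), ∇f = (3.18, 0.78) → (1.86, -0.54) − 0.04·(3.18, 0.78) = (1.7328, -0.5712)

(1.7328, -0.5712)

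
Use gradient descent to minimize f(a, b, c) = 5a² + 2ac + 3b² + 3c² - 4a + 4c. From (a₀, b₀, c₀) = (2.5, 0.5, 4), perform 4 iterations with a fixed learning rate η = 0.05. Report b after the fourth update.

∇f = (10a + 2c - 4, 6b, 2a + 6c + 4)
Step 1: at (2.5, 0.5, 4), ∇f = (29, 3, 33) → (2.5, 0.5, 4) − 0.05·(29, 3, 33) = (1.05, 0.35, 2.35)
Step 2: at (1.05, 0.35, 2.35), ∇f = (11.2, 2.1, 20.2) → (1.05, 0.35, 2.35) − 0.05·(11.2, 2.1, 20.2) = (0.49, 0.245, 1.34)
Step 3: at (0.49, 0.245, 1.34), ∇f = (3.58, 1.47, 13.02) → (0.49, 0.245, 1.34) − 0.05·(3.58, 1.47, 13.02) = (0.311, 0.1715, 0.689)
Step 4: at (0.311, 0.1715, 0.689), ∇f = (0.488, 1.029, 8.756) → (0.311, 0.1715, 0.689) − 0.05·(0.488, 1.029, 8.756) = (0.2866, 0.12005, 0.2512)
b = 0.12005

0.12005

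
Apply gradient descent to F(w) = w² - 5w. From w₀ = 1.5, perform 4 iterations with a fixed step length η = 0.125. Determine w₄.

2.18359375

F′(w) = 2w - 5
Step 1: F′(1.5) = -2; w₁ = 1.5 − 0.125·(-2) = 1.75
Step 2: F′(1.75) = -1.5; w₂ = 1.75 − 0.125·(-1.5) = 1.9375
Step 3: F′(1.9375) = -1.125; w₃ = 1.9375 − 0.125·(-1.125) = 2.078125
Step 4: F′(2.078125) = -0.84375; w₄ = 2.078125 − 0.125·(-0.84375) = 2.18359375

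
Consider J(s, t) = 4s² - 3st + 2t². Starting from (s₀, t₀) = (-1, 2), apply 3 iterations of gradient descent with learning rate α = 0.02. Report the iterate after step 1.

∇J = (8s - 3t, -3s + 4t)
Step 1: at (-1, 2), ∇J = (-14, 11) → (-1, 2) − 0.02·(-14, 11) = (-0.72, 1.78)

(-0.72, 1.78)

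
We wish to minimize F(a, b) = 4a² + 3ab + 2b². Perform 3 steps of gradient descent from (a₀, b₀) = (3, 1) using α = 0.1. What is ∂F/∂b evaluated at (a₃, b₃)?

∇F = (8a + 3b, 3a + 4b)
Step 1: at (3, 1), ∇F = (27, 13) → (3, 1) − 0.1·(27, 13) = (0.3, -0.3)
Step 2: at (0.3, -0.3), ∇F = (1.5, -0.3) → (0.3, -0.3) − 0.1·(1.5, -0.3) = (0.15, -0.27)
Step 3: at (0.15, -0.27), ∇F = (0.39, -0.63) → (0.15, -0.27) − 0.1·(0.39, -0.63) = (0.111, -0.207)
∂F/∂b at (0.111, -0.207) = -0.495

-0.495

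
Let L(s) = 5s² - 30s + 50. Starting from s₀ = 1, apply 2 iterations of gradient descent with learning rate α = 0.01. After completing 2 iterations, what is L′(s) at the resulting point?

L′(s) = 10s - 30
Step 1: L′(1) = -20; s₁ = 1 − 0.01·(-20) = 1.2
Step 2: L′(1.2) = -18; s₂ = 1.2 − 0.01·(-18) = 1.38
L′(s) at (1.38) = -16.2

-16.2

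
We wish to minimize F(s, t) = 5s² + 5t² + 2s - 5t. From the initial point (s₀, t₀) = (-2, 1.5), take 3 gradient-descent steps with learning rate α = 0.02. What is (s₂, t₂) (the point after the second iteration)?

∇F = (10s + 2, 10t - 5)
(s₁, t₁) = (-2, 1.5) − 0.02·(-18, 10) = (-1.64, 1.3)
(s₂, t₂) = (-1.64, 1.3) − 0.02·(-14.4, 8) = (-1.352, 1.14)

(-1.352, 1.14)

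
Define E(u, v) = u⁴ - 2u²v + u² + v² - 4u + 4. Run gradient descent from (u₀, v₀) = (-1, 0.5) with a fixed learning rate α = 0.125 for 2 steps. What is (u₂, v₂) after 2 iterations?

(0.5, 0.46875)

∇E = (4u³ - 4uv + 2u - 4, -2u² + 2v)
(u₁, v₁) = (-1, 0.5) − 0.125·(-8, -1) = (0, 0.625)
(u₂, v₂) = (0, 0.625) − 0.125·(-4, 1.25) = (0.5, 0.46875)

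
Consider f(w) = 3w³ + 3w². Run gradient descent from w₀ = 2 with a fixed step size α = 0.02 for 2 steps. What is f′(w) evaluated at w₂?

f′(w) = 9w² + 6w
Step 1: f′(2) = 48; w₁ = 2 − 0.02·48 = 1.04
Step 2: f′(1.04) = 15.9744; w₂ = 1.04 − 0.02·15.9744 = 0.720512
f′(w) at (0.720512) = 8.995309879296

8.995309879296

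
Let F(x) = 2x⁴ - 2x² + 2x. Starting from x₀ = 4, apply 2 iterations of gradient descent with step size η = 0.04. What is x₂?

F′(x) = 8x³ - 4x + 2
Step 1: F′(4) = 498; x₁ = 4 − 0.04·498 = -15.92
Step 2: F′(-15.92) = -32213.253504; x₂ = -15.92 − 0.04·(-32213.253504) = 1272.61014016

1272.61014016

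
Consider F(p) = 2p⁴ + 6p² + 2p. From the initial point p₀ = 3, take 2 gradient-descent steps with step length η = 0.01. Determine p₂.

F′(p) = 8p³ + 12p + 2
p₁ = 3 − 0.01·254 = 0.46
p₂ = 0.46 − 0.01·8.298688 = 0.37701312

0.37701312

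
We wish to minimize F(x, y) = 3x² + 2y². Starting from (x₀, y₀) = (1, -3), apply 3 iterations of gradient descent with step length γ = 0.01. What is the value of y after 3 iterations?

∇F = (6x, 4y)
Step 1: at (1, -3), ∇F = (6, -12) → (1, -3) − 0.01·(6, -12) = (0.94, -2.88)
Step 2: at (0.94, -2.88), ∇F = (5.64, -11.52) → (0.94, -2.88) − 0.01·(5.64, -11.52) = (0.8836, -2.7648)
Step 3: at (0.8836, -2.7648), ∇F = (5.3016, -11.0592) → (0.8836, -2.7648) − 0.01·(5.3016, -11.0592) = (0.830584, -2.654208)
y = -2.654208

-2.654208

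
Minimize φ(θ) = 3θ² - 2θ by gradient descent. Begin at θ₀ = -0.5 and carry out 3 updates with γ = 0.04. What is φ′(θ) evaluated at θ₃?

-2.19488

φ′(θ) = 6θ - 2
θ₁ = -0.5 − 0.04·(-5) = -0.3
θ₂ = -0.3 − 0.04·(-3.8) = -0.148
θ₃ = -0.148 − 0.04·(-2.888) = -0.03248
φ′(θ) at (-0.03248) = -2.19488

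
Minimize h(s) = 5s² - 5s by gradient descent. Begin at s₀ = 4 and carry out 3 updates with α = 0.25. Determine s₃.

h′(s) = 10s - 5
Step 1: h′(4) = 35; s₁ = 4 − 0.25·35 = -4.75
Step 2: h′(-4.75) = -52.5; s₂ = -4.75 − 0.25·(-52.5) = 8.375
Step 3: h′(8.375) = 78.75; s₃ = 8.375 − 0.25·78.75 = -11.3125

-11.3125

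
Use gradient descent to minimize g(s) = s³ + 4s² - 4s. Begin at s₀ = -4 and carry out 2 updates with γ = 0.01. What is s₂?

g′(s) = 3s² + 8s - 4
Step 1: g′(-4) = 12; s₁ = -4 − 0.01·12 = -4.12
Step 2: g′(-4.12) = 13.9632; s₂ = -4.12 − 0.01·13.9632 = -4.259632

-4.259632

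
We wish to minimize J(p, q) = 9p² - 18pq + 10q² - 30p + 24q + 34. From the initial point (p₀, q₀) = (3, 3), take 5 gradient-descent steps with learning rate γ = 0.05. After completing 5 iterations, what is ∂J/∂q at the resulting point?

-14.4126

∇J = (18p - 18q - 30, -18p + 20q + 24)
Step 1: at (3, 3), ∇J = (-30, 30) → (3, 3) − 0.05·(-30, 30) = (4.5, 1.5)
Step 2: at (4.5, 1.5), ∇J = (24, -27) → (4.5, 1.5) − 0.05·(24, -27) = (3.3, 2.85)
Step 3: at (3.3, 2.85), ∇J = (-21.9, 21.6) → (3.3, 2.85) − 0.05·(-21.9, 21.6) = (4.395, 1.77)
Step 4: at (4.395, 1.77), ∇J = (17.25, -19.71) → (4.395, 1.77) − 0.05·(17.25, -19.71) = (3.5325, 2.7555)
Step 5: at (3.5325, 2.7555), ∇J = (-16.014, 15.525) → (3.5325, 2.7555) − 0.05·(-16.014, 15.525) = (4.3332, 1.97925)
∂J/∂q at (4.3332, 1.97925) = -14.4126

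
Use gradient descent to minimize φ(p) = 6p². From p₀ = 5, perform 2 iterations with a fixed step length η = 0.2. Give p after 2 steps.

φ′(p) = 12p
p₁ = 5 − 0.2·60 = -7
p₂ = -7 − 0.2·(-84) = 9.8

9.8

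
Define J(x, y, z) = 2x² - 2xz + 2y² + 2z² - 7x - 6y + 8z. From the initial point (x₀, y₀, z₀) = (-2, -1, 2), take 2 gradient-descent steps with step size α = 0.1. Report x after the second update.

∇J = (4x - 2z - 7, 4y - 6, -2x + 4z + 8)
(x₁, y₁, z₁) = (-2, -1, 2) − 0.1·(-19, -10, 20) = (-0.1, 0, 0)
(x₂, y₂, z₂) = (-0.1, 0, 0) − 0.1·(-7.4, -6, 8.2) = (0.64, 0.6, -0.82)
x = 0.64

0.64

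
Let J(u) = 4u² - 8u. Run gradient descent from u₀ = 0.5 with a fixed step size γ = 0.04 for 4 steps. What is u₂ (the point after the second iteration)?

J′(u) = 8u - 8
u₁ = 0.5 − 0.04·(-4) = 0.66
u₂ = 0.66 − 0.04·(-2.72) = 0.7688

0.7688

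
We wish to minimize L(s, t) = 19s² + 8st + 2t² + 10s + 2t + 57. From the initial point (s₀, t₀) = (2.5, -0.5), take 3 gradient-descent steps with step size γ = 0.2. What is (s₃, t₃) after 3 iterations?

∇L = (38s + 8t + 10, 8s + 4t + 2)
(s₁, t₁) = (2.5, -0.5) − 0.2·(101, 20) = (-17.7, -4.5)
(s₂, t₂) = (-17.7, -4.5) − 0.2·(-698.6, -157.6) = (122.02, 27.02)
(s₃, t₃) = (122.02, 27.02) − 0.2·(4862.92, 1086.24) = (-850.564, -190.228)

(-850.564, -190.228)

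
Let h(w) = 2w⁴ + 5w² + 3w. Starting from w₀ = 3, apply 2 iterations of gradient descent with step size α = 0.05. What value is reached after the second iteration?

332.68845

h′(w) = 8w³ + 10w + 3
w₁ = 3 − 0.05·249 = -9.45
w₂ = -9.45 − 0.05·(-6842.769) = 332.68845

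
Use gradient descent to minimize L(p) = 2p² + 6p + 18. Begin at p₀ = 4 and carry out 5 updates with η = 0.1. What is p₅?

-1.07232

L′(p) = 4p + 6
p₁ = 4 − 0.1·22 = 1.8
p₂ = 1.8 − 0.1·13.2 = 0.48
p₃ = 0.48 − 0.1·7.92 = -0.312
p₄ = -0.312 − 0.1·4.752 = -0.7872
p₅ = -0.7872 − 0.1·2.8512 = -1.07232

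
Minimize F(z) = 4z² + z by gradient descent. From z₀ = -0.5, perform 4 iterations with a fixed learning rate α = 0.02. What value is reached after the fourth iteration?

-0.31170176

F′(z) = 8z + 1
z₁ = -0.5 − 0.02·(-3) = -0.44
z₂ = -0.44 − 0.02·(-2.52) = -0.3896
z₃ = -0.3896 − 0.02·(-2.1168) = -0.347264
z₄ = -0.347264 − 0.02·(-1.778112) = -0.31170176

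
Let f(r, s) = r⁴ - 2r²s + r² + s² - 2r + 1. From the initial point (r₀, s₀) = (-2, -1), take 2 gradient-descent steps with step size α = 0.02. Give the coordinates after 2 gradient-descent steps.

(-0.82690304, -0.721344)

∇f = (4r³ - 4rs + 2r - 2, -2r² + 2s)
(r₁, s₁) = (-2, -1) − 0.02·(-46, -10) = (-1.08, -0.8)
(r₂, s₂) = (-1.08, -0.8) − 0.02·(-12.654848, -3.9328) = (-0.82690304, -0.721344)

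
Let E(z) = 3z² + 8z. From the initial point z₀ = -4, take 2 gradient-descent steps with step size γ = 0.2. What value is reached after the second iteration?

E′(z) = 6z + 8
z₁ = -4 − 0.2·(-16) = -0.8
z₂ = -0.8 − 0.2·3.2 = -1.44

-1.44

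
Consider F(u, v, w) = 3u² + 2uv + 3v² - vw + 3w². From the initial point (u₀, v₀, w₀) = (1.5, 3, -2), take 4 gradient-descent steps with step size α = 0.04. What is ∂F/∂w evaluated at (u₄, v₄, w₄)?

-3.61661952

∇F = (6u + 2v, 2u + 6v - w, -v + 6w)
Step 1: at (1.5, 3, -2), ∇F = (15, 23, -15) → (1.5, 3, -2) − 0.04·(15, 23, -15) = (0.9, 2.08, -1.4)
Step 2: at (0.9, 2.08, -1.4), ∇F = (9.56, 15.68, -10.48) → (0.9, 2.08, -1.4) − 0.04·(9.56, 15.68, -10.48) = (0.5176, 1.4528, -0.9808)
Step 3: at (0.5176, 1.4528, -0.9808), ∇F = (6.0112, 10.7328, -7.3376) → (0.5176, 1.4528, -0.9808) − 0.04·(6.0112, 10.7328, -7.3376) = (0.277152, 1.023488, -0.687296)
Step 4: at (0.277152, 1.023488, -0.687296), ∇F = (3.709888, 7.382528, -5.147264) → (0.277152, 1.023488, -0.687296) − 0.04·(3.709888, 7.382528, -5.147264) = (0.12875648, 0.72818688, -0.48140544)
∂F/∂w at (0.12875648, 0.72818688, -0.48140544) = -3.61661952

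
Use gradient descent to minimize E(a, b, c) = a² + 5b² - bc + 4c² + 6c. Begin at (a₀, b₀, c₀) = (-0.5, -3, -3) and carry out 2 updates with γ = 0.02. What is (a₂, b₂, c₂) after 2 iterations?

(-0.4608, -2.022, -2.4372)

∇E = (2a, 10b - c, -b + 8c + 6)
(a₁, b₁, c₁) = (-0.5, -3, -3) − 0.02·(-1, -27, -15) = (-0.48, -2.46, -2.7)
(a₂, b₂, c₂) = (-0.48, -2.46, -2.7) − 0.02·(-0.96, -21.9, -13.14) = (-0.4608, -2.022, -2.4372)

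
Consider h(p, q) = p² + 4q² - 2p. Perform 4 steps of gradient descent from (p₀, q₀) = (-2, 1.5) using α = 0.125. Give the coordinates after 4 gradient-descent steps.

(0.05078125, 0)

∇h = (2p - 2, 8q)
(p₁, q₁) = (-2, 1.5) − 0.125·(-6, 12) = (-1.25, 0)
(p₂, q₂) = (-1.25, 0) − 0.125·(-4.5, 0) = (-0.6875, 0)
(p₃, q₃) = (-0.6875, 0) − 0.125·(-3.375, 0) = (-0.265625, 0)
(p₄, q₄) = (-0.265625, 0) − 0.125·(-2.53125, 0) = (0.05078125, 0)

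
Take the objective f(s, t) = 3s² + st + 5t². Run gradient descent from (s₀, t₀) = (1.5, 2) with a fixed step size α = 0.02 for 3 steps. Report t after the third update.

0.96242

∇f = (6s + t, s + 10t)
(s₁, t₁) = (1.5, 2) − 0.02·(11, 21.5) = (1.28, 1.57)
(s₂, t₂) = (1.28, 1.57) − 0.02·(9.25, 16.98) = (1.095, 1.2304)
(s₃, t₃) = (1.095, 1.2304) − 0.02·(7.8004, 13.399) = (0.938992, 0.96242)
t = 0.96242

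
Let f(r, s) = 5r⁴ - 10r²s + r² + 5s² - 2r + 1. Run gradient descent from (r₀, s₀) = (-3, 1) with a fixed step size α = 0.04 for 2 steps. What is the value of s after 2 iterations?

∇f = (20r³ - 20rs + 2r - 2, -10r² + 10s)
(r₁, s₁) = (-3, 1) − 0.04·(-488, -80) = (16.52, 4.2)
(r₂, s₂) = (16.52, 4.2) − 0.04·(88812.95616, -2687.104) = (-3535.9982464, 111.68416)
s = 111.68416

111.68416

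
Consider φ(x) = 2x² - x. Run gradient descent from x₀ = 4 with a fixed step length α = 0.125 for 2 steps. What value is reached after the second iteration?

φ′(x) = 4x - 1
Step 1: φ′(4) = 15; x₁ = 4 − 0.125·15 = 2.125
Step 2: φ′(2.125) = 7.5; x₂ = 2.125 − 0.125·7.5 = 1.1875

1.1875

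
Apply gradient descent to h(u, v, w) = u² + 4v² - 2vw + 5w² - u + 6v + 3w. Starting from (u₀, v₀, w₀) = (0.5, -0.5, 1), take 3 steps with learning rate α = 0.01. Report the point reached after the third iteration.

(0.5, -0.507896, 0.620544)

∇h = (2u - 1, 8v - 2w + 6, -2v + 10w + 3)
(u₁, v₁, w₁) = (0.5, -0.5, 1) − 0.01·(0, 0, 14) = (0.5, -0.5, 0.86)
(u₂, v₂, w₂) = (0.5, -0.5, 0.86) − 0.01·(0, 0.28, 12.6) = (0.5, -0.5028, 0.734)
(u₃, v₃, w₃) = (0.5, -0.5028, 0.734) − 0.01·(0, 0.5096, 11.3456) = (0.5, -0.507896, 0.620544)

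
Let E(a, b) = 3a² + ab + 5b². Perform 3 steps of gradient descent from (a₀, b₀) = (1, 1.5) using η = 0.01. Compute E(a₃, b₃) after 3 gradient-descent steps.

∇E = (6a + b, a + 10b)
(a₁, b₁) = (1, 1.5) − 0.01·(7.5, 16) = (0.925, 1.34)
(a₂, b₂) = (0.925, 1.34) − 0.01·(6.89, 14.325) = (0.8561, 1.19675)
(a₃, b₃) = (0.8561, 1.19675) − 0.01·(6.33335, 12.8236) = (0.7927665, 1.068514)
E(0.7927665, 1.068514) = 8.44112911552775

8.44112911552775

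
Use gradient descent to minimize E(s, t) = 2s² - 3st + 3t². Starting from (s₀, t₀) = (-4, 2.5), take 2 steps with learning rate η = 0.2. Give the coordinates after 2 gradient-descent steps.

∇E = (4s - 3t, -3s + 6t)
Step 1: at (-4, 2.5), ∇E = (-23.5, 27) → (-4, 2.5) − 0.2·(-23.5, 27) = (0.7, -2.9)
Step 2: at (0.7, -2.9), ∇E = (11.5, -19.5) → (0.7, -2.9) − 0.2·(11.5, -19.5) = (-1.6, 1)

(-1.6, 1)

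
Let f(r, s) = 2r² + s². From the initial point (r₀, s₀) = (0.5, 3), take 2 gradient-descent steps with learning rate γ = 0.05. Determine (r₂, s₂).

∇f = (4r, 2s)
(r₁, s₁) = (0.5, 3) − 0.05·(2, 6) = (0.4, 2.7)
(r₂, s₂) = (0.4, 2.7) − 0.05·(1.6, 5.4) = (0.32, 2.43)

(0.32, 2.43)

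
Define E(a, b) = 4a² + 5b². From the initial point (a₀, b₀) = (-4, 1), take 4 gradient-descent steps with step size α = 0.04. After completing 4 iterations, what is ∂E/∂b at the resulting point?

1.296

∇E = (8a, 10b)
Step 1: at (-4, 1), ∇E = (-32, 10) → (-4, 1) − 0.04·(-32, 10) = (-2.72, 0.6)
Step 2: at (-2.72, 0.6), ∇E = (-21.76, 6) → (-2.72, 0.6) − 0.04·(-21.76, 6) = (-1.8496, 0.36)
Step 3: at (-1.8496, 0.36), ∇E = (-14.7968, 3.6) → (-1.8496, 0.36) − 0.04·(-14.7968, 3.6) = (-1.257728, 0.216)
Step 4: at (-1.257728, 0.216), ∇E = (-10.061824, 2.16) → (-1.257728, 0.216) − 0.04·(-10.061824, 2.16) = (-0.85525504, 0.1296)
∂E/∂b at (-0.85525504, 0.1296) = 1.296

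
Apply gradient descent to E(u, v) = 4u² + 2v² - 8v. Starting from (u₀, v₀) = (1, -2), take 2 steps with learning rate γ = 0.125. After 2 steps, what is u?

∇E = (8u, 4v - 8)
(u₁, v₁) = (1, -2) − 0.125·(8, -16) = (0, 0)
(u₂, v₂) = (0, 0) − 0.125·(0, -8) = (0, 1)
u = 0

0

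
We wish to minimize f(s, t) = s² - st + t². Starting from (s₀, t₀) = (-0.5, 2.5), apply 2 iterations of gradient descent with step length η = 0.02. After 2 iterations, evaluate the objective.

6.19242364

∇f = (2s - t, -s + 2t)
(s₁, t₁) = (-0.5, 2.5) − 0.02·(-3.5, 5.5) = (-0.43, 2.39)
(s₂, t₂) = (-0.43, 2.39) − 0.02·(-3.25, 5.21) = (-0.365, 2.2858)
f(-0.365, 2.2858) = 6.19242364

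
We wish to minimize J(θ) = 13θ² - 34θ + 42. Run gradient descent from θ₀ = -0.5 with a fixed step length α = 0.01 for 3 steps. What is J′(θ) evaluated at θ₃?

J′(θ) = 26θ - 34
Step 1: J′(-0.5) = -47; θ₁ = -0.5 − 0.01·(-47) = -0.03
Step 2: J′(-0.03) = -34.78; θ₂ = -0.03 − 0.01·(-34.78) = 0.3178
Step 3: J′(0.3178) = -25.7372; θ₃ = 0.3178 − 0.01·(-25.7372) = 0.575172
J′(θ) at (0.575172) = -19.045528

-19.045528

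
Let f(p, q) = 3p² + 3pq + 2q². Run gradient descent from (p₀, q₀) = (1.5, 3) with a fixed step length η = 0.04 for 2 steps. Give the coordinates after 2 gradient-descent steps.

(0.312, 1.872)

∇f = (6p + 3q, 3p + 4q)
(p₁, q₁) = (1.5, 3) − 0.04·(18, 16.5) = (0.78, 2.34)
(p₂, q₂) = (0.78, 2.34) − 0.04·(11.7, 11.7) = (0.312, 1.872)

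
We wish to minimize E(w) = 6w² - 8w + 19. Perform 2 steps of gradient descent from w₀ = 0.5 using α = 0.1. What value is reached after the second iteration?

0.66

E′(w) = 12w - 8
Step 1: E′(0.5) = -2; w₁ = 0.5 − 0.1·(-2) = 0.7
Step 2: E′(0.7) = 0.4; w₂ = 0.7 − 0.1·0.4 = 0.66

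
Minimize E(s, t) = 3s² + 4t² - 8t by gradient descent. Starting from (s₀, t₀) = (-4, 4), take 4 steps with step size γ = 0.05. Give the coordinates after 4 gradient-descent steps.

(-0.9604, 1.3888)

∇E = (6s, 8t - 8)
Step 1: at (-4, 4), ∇E = (-24, 24) → (-4, 4) − 0.05·(-24, 24) = (-2.8, 2.8)
Step 2: at (-2.8, 2.8), ∇E = (-16.8, 14.4) → (-2.8, 2.8) − 0.05·(-16.8, 14.4) = (-1.96, 2.08)
Step 3: at (-1.96, 2.08), ∇E = (-11.76, 8.64) → (-1.96, 2.08) − 0.05·(-11.76, 8.64) = (-1.372, 1.648)
Step 4: at (-1.372, 1.648), ∇E = (-8.232, 5.184) → (-1.372, 1.648) − 0.05·(-8.232, 5.184) = (-0.9604, 1.3888)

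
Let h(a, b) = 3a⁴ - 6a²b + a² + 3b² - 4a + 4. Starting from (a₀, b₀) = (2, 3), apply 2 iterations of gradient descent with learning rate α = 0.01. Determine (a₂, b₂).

∇h = (12a³ - 12ab + 2a - 4, -6a² + 6b)
(a₁, b₁) = (2, 3) − 0.01·(24, -6) = (1.76, 3.06)
(a₂, b₂) = (1.76, 3.06) − 0.01·(0.314112, -0.2256) = (1.75685888, 3.062256)

(1.75685888, 3.062256)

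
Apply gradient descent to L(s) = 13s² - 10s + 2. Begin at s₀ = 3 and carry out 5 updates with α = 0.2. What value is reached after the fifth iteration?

-3417.69376

L′(s) = 26s - 10
s₁ = 3 − 0.2·68 = -10.6
s₂ = -10.6 − 0.2·(-285.6) = 46.52
s₃ = 46.52 − 0.2·1199.52 = -193.384
s₄ = -193.384 − 0.2·(-5037.984) = 814.2128
s₅ = 814.2128 − 0.2·21159.5328 = -3417.69376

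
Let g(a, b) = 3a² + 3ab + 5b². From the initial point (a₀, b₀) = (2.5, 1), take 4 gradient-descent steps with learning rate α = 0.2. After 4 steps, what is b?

5.536

∇g = (6a + 3b, 3a + 10b)
(a₁, b₁) = (2.5, 1) − 0.2·(18, 17.5) = (-1.1, -2.5)
(a₂, b₂) = (-1.1, -2.5) − 0.2·(-14.1, -28.3) = (1.72, 3.16)
(a₃, b₃) = (1.72, 3.16) − 0.2·(19.8, 36.76) = (-2.24, -4.192)
(a₄, b₄) = (-2.24, -4.192) − 0.2·(-26.016, -48.64) = (2.9632, 5.536)
b = 5.536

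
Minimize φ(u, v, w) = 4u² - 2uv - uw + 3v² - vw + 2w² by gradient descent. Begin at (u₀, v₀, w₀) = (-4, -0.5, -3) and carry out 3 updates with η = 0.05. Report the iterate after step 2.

∇φ = (8u - 2v - w, -2u + 6v - w, -u - v + 4w)
(u₁, v₁, w₁) = (-4, -0.5, -3) − 0.05·(-28, 8, -7.5) = (-2.6, -0.9, -2.625)
(u₂, v₂, w₂) = (-2.6, -0.9, -2.625) − 0.05·(-16.375, 2.425, -7) = (-1.78125, -1.02125, -2.275)

(-1.78125, -1.02125, -2.275)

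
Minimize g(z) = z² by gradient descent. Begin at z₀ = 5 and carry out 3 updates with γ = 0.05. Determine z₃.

3.645

g′(z) = 2z
Step 1: g′(5) = 10; z₁ = 5 − 0.05·10 = 4.5
Step 2: g′(4.5) = 9; z₂ = 4.5 − 0.05·9 = 4.05
Step 3: g′(4.05) = 8.1; z₃ = 4.05 − 0.05·8.1 = 3.645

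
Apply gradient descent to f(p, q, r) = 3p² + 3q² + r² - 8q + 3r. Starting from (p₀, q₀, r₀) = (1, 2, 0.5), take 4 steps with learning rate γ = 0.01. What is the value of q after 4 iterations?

1.85383264

∇f = (6p, 6q - 8, 2r + 3)
Step 1: at (1, 2, 0.5), ∇f = (6, 4, 4) → (1, 2, 0.5) − 0.01·(6, 4, 4) = (0.94, 1.96, 0.46)
Step 2: at (0.94, 1.96, 0.46), ∇f = (5.64, 3.76, 3.92) → (0.94, 1.96, 0.46) − 0.01·(5.64, 3.76, 3.92) = (0.8836, 1.9224, 0.4208)
Step 3: at (0.8836, 1.9224, 0.4208), ∇f = (5.3016, 3.5344, 3.8416) → (0.8836, 1.9224, 0.4208) − 0.01·(5.3016, 3.5344, 3.8416) = (0.830584, 1.887056, 0.382384)
Step 4: at (0.830584, 1.887056, 0.382384), ∇f = (4.983504, 3.322336, 3.764768) → (0.830584, 1.887056, 0.382384) − 0.01·(4.983504, 3.322336, 3.764768) = (0.78074896, 1.85383264, 0.34473632)
q = 1.85383264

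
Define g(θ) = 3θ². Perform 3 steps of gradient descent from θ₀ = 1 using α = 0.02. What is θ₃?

0.681472

g′(θ) = 6θ
Step 1: g′(1) = 6; θ₁ = 1 − 0.02·6 = 0.88
Step 2: g′(0.88) = 5.28; θ₂ = 0.88 − 0.02·5.28 = 0.7744
Step 3: g′(0.7744) = 4.6464; θ₃ = 0.7744 − 0.02·4.6464 = 0.681472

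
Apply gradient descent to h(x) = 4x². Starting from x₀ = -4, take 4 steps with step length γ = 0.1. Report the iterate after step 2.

h′(x) = 8x
x₁ = -4 − 0.1·(-32) = -0.8
x₂ = -0.8 − 0.1·(-6.4) = -0.16

-0.16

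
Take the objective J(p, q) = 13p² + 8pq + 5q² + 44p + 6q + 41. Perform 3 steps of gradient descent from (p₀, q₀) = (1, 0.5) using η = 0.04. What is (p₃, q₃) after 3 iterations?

(-1.770048, 0.410208)

∇J = (26p + 8q + 44, 8p + 10q + 6)
(p₁, q₁) = (1, 0.5) − 0.04·(74, 19) = (-1.96, -0.26)
(p₂, q₂) = (-1.96, -0.26) − 0.04·(-9.04, -12.28) = (-1.5984, 0.2312)
(p₃, q₃) = (-1.5984, 0.2312) − 0.04·(4.2912, -4.4752) = (-1.770048, 0.410208)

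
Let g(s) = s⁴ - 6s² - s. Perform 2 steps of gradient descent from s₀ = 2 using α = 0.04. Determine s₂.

g′(s) = 4s³ - 12s - 1
s₁ = 2 − 0.04·7 = 1.72
s₂ = 1.72 − 0.04·(-1.286208) = 1.77144832

1.77144832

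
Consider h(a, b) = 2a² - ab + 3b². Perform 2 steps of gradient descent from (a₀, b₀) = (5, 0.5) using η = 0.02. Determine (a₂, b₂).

∇h = (4a - b, -a + 6b)
(a₁, b₁) = (5, 0.5) − 0.02·(19.5, -2) = (4.61, 0.54)
(a₂, b₂) = (4.61, 0.54) − 0.02·(17.9, -1.37) = (4.252, 0.5674)

(4.252, 0.5674)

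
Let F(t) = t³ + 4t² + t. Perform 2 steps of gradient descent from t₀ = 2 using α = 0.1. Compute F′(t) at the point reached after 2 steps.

-2.363413

F′(t) = 3t² + 8t + 1
t₁ = 2 − 0.1·29 = -0.9
t₂ = -0.9 − 0.1·(-3.77) = -0.523
F′(t) at (-0.523) = -2.363413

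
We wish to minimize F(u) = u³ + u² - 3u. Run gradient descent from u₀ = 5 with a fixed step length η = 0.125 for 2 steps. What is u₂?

F′(u) = 3u² + 2u - 3
u₁ = 5 − 0.125·82 = -5.25
u₂ = -5.25 − 0.125·69.1875 = -13.8984375

-13.8984375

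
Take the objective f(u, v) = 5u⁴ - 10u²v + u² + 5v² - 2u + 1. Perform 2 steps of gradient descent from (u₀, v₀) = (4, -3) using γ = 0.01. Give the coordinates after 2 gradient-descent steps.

∇f = (20u³ - 20uv + 2u - 2, -10u² + 10v)
(u₁, v₁) = (4, -3) − 0.01·(1526, -190) = (-11.26, -1.1)
(u₂, v₂) = (-11.26, -1.1) − 0.01·(-28824.80752, -1278.876) = (276.9880752, 11.68876)

(276.9880752, 11.68876)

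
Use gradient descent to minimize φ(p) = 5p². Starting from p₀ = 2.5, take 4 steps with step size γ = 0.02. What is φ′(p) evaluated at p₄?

10.24

φ′(p) = 10p
Step 1: φ′(2.5) = 25; p₁ = 2.5 − 0.02·25 = 2
Step 2: φ′(2) = 20; p₂ = 2 − 0.02·20 = 1.6
Step 3: φ′(1.6) = 16; p₃ = 1.6 − 0.02·16 = 1.28
Step 4: φ′(1.28) = 12.8; p₄ = 1.28 − 0.02·12.8 = 1.024
φ′(p) at (1.024) = 10.24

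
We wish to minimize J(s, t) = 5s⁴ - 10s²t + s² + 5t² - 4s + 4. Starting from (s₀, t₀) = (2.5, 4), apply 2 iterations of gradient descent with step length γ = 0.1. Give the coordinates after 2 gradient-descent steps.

(1269.00325, 78.3225)

∇J = (20s³ - 20st + 2s - 4, -10s² + 10t)
(s₁, t₁) = (2.5, 4) − 0.1·(113.5, -22.5) = (-8.85, 6.25)
(s₂, t₂) = (-8.85, 6.25) − 0.1·(-12778.5325, -720.725) = (1269.00325, 78.3225)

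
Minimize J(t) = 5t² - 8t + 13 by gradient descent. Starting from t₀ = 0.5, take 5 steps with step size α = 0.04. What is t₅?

0.776672

J′(t) = 10t - 8
t₁ = 0.5 − 0.04·(-3) = 0.62
t₂ = 0.62 − 0.04·(-1.8) = 0.692
t₃ = 0.692 − 0.04·(-1.08) = 0.7352
t₄ = 0.7352 − 0.04·(-0.648) = 0.76112
t₅ = 0.76112 − 0.04·(-0.3888) = 0.776672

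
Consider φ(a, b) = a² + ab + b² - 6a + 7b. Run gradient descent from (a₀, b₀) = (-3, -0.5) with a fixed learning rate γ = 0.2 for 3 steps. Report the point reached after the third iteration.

∇φ = (2a + b - 6, a + 2b + 7)
(a₁, b₁) = (-3, -0.5) − 0.2·(-12.5, 3) = (-0.5, -1.1)
(a₂, b₂) = (-0.5, -1.1) − 0.2·(-8.1, 4.3) = (1.12, -1.96)
(a₃, b₃) = (1.12, -1.96) − 0.2·(-5.72, 4.2) = (2.264, -2.8)

(2.264, -2.8)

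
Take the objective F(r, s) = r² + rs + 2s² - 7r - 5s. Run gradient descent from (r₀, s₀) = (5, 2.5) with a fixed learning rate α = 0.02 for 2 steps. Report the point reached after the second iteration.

∇F = (2r + s - 7, r + 4s - 5)
Step 1: at (5, 2.5), ∇F = (5.5, 10) → (5, 2.5) − 0.02·(5.5, 10) = (4.89, 2.3)
Step 2: at (4.89, 2.3), ∇F = (5.08, 9.09) → (4.89, 2.3) − 0.02·(5.08, 9.09) = (4.7884, 2.1182)

(4.7884, 2.1182)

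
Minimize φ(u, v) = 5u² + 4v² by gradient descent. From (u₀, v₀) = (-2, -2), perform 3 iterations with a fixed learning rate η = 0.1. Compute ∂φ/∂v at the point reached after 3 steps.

-0.128

∇φ = (10u, 8v)
Step 1: at (-2, -2), ∇φ = (-20, -16) → (-2, -2) − 0.1·(-20, -16) = (0, -0.4)
Step 2: at (0, -0.4), ∇φ = (0, -3.2) → (0, -0.4) − 0.1·(0, -3.2) = (0, -0.08)
Step 3: at (0, -0.08), ∇φ = (0, -0.64) → (0, -0.08) − 0.1·(0, -0.64) = (0, -0.016)
∂φ/∂v at (0, -0.016) = -0.128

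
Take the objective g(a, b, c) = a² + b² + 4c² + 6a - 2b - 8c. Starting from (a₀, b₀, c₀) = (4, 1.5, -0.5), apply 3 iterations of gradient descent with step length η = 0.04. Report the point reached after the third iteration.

∇g = (2a + 6, 2b - 2, 8c - 8)
Step 1: at (4, 1.5, -0.5), ∇g = (14, 1, -12) → (4, 1.5, -0.5) − 0.04·(14, 1, -12) = (3.44, 1.46, -0.02)
Step 2: at (3.44, 1.46, -0.02), ∇g = (12.88, 0.92, -8.16) → (3.44, 1.46, -0.02) − 0.04·(12.88, 0.92, -8.16) = (2.9248, 1.4232, 0.3064)
Step 3: at (2.9248, 1.4232, 0.3064), ∇g = (11.8496, 0.8464, -5.5488) → (2.9248, 1.4232, 0.3064) − 0.04·(11.8496, 0.8464, -5.5488) = (2.450816, 1.389344, 0.528352)

(2.450816, 1.389344, 0.528352)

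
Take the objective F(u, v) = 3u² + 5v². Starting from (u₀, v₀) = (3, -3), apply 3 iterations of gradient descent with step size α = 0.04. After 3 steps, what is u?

1.316928

∇F = (6u, 10v)
(u₁, v₁) = (3, -3) − 0.04·(18, -30) = (2.28, -1.8)
(u₂, v₂) = (2.28, -1.8) − 0.04·(13.68, -18) = (1.7328, -1.08)
(u₃, v₃) = (1.7328, -1.08) − 0.04·(10.3968, -10.8) = (1.316928, -0.648)
u = 1.316928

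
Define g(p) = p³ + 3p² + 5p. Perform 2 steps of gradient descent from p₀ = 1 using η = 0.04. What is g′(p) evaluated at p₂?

5.704082972672

g′(p) = 3p² + 6p + 5
Step 1: g′(1) = 14; p₁ = 1 − 0.04·14 = 0.44
Step 2: g′(0.44) = 8.2208; p₂ = 0.44 − 0.04·8.2208 = 0.111168
g′(p) at (0.111168) = 5.704082972672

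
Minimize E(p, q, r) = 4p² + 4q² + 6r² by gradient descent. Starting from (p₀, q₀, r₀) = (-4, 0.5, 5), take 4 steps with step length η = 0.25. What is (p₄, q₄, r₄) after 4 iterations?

(-4, 0.5, 80)

∇E = (8p, 8q, 12r)
(p₁, q₁, r₁) = (-4, 0.5, 5) − 0.25·(-32, 4, 60) = (4, -0.5, -10)
(p₂, q₂, r₂) = (4, -0.5, -10) − 0.25·(32, -4, -120) = (-4, 0.5, 20)
(p₃, q₃, r₃) = (-4, 0.5, 20) − 0.25·(-32, 4, 240) = (4, -0.5, -40)
(p₄, q₄, r₄) = (4, -0.5, -40) − 0.25·(32, -4, -480) = (-4, 0.5, 80)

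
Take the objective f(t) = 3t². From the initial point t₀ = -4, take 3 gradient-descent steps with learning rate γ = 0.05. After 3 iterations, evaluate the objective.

f′(t) = 6t
t₁ = -4 − 0.05·(-24) = -2.8
t₂ = -2.8 − 0.05·(-16.8) = -1.96
t₃ = -1.96 − 0.05·(-11.76) = -1.372
f(-1.372) = 5.647152

5.647152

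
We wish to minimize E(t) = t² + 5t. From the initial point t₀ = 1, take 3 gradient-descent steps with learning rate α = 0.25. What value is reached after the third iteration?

-2.0625

E′(t) = 2t + 5
Step 1: E′(1) = 7; t₁ = 1 − 0.25·7 = -0.75
Step 2: E′(-0.75) = 3.5; t₂ = -0.75 − 0.25·3.5 = -1.625
Step 3: E′(-1.625) = 1.75; t₃ = -1.625 − 0.25·1.75 = -2.0625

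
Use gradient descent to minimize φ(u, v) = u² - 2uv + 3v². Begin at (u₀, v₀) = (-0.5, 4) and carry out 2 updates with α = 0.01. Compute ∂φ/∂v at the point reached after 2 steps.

∇φ = (2u - 2v, -2u + 6v)
Step 1: at (-0.5, 4), ∇φ = (-9, 25) → (-0.5, 4) − 0.01·(-9, 25) = (-0.41, 3.75)
Step 2: at (-0.41, 3.75), ∇φ = (-8.32, 23.32) → (-0.41, 3.75) − 0.01·(-8.32, 23.32) = (-0.3268, 3.5168)
∂φ/∂v at (-0.3268, 3.5168) = 21.7544

21.7544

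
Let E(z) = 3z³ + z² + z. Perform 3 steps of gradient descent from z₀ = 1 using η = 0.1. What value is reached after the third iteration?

E′(z) = 9z² + 2z + 1
z₁ = 1 − 0.1·12 = -0.2
z₂ = -0.2 − 0.1·0.96 = -0.296
z₃ = -0.296 − 0.1·1.196544 = -0.4156544

-0.4156544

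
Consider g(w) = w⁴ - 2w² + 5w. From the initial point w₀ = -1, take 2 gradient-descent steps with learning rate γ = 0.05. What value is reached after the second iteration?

g′(w) = 4w³ - 4w + 5
w₁ = -1 − 0.05·5 = -1.25
w₂ = -1.25 − 0.05·2.1875 = -1.359375

-1.359375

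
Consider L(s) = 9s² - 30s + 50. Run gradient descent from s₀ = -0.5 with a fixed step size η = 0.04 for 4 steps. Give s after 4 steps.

1.65334912

L′(s) = 18s - 30
Step 1: L′(-0.5) = -39; s₁ = -0.5 − 0.04·(-39) = 1.06
Step 2: L′(1.06) = -10.92; s₂ = 1.06 − 0.04·(-10.92) = 1.4968
Step 3: L′(1.4968) = -3.0576; s₃ = 1.4968 − 0.04·(-3.0576) = 1.619104
Step 4: L′(1.619104) = -0.856128; s₄ = 1.619104 − 0.04·(-0.856128) = 1.65334912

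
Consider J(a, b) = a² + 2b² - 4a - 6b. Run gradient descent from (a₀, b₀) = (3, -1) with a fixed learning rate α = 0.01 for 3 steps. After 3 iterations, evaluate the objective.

∇J = (2a - 4, 4b - 6)
(a₁, b₁) = (3, -1) − 0.01·(2, -10) = (2.98, -0.9)
(a₂, b₂) = (2.98, -0.9) − 0.01·(1.96, -9.6) = (2.9604, -0.804)
(a₃, b₃) = (2.9604, -0.804) − 0.01·(1.9208, -9.216) = (2.941192, -0.71184)
J(2.941192, -0.71184) = 2.170314752064

2.170314752064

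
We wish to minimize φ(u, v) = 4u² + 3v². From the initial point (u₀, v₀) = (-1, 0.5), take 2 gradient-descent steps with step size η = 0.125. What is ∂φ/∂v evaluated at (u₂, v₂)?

0.1875

∇φ = (8u, 6v)
(u₁, v₁) = (-1, 0.5) − 0.125·(-8, 3) = (0, 0.125)
(u₂, v₂) = (0, 0.125) − 0.125·(0, 0.75) = (0, 0.03125)
∂φ/∂v at (0, 0.03125) = 0.1875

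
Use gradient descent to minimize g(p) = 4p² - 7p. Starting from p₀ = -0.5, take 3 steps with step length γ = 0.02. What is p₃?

0.060032

g′(p) = 8p - 7
p₁ = -0.5 − 0.02·(-11) = -0.28
p₂ = -0.28 − 0.02·(-9.24) = -0.0952
p₃ = -0.0952 − 0.02·(-7.7616) = 0.060032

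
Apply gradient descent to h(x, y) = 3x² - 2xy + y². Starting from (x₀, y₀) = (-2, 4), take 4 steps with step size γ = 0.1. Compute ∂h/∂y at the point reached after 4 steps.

2.016

∇h = (6x - 2y, -2x + 2y)
Step 1: at (-2, 4), ∇h = (-20, 12) → (-2, 4) − 0.1·(-20, 12) = (0, 2.8)
Step 2: at (0, 2.8), ∇h = (-5.6, 5.6) → (0, 2.8) − 0.1·(-5.6, 5.6) = (0.56, 2.24)
Step 3: at (0.56, 2.24), ∇h = (-1.12, 3.36) → (0.56, 2.24) − 0.1·(-1.12, 3.36) = (0.672, 1.904)
Step 4: at (0.672, 1.904), ∇h = (0.224, 2.464) → (0.672, 1.904) − 0.1·(0.224, 2.464) = (0.6496, 1.6576)
∂h/∂y at (0.6496, 1.6576) = 2.016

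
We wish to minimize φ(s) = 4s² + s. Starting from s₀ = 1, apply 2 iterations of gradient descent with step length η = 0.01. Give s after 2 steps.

0.8272

φ′(s) = 8s + 1
Step 1: φ′(1) = 9; s₁ = 1 − 0.01·9 = 0.91
Step 2: φ′(0.91) = 8.28; s₂ = 0.91 − 0.01·8.28 = 0.8272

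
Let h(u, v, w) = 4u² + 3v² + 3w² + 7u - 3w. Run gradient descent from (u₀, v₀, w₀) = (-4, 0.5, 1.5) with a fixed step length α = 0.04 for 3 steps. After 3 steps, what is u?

∇h = (8u + 7, 6v, 6w - 3)
Step 1: at (-4, 0.5, 1.5), ∇h = (-25, 3, 6) → (-4, 0.5, 1.5) − 0.04·(-25, 3, 6) = (-3, 0.38, 1.26)
Step 2: at (-3, 0.38, 1.26), ∇h = (-17, 2.28, 4.56) → (-3, 0.38, 1.26) − 0.04·(-17, 2.28, 4.56) = (-2.32, 0.2888, 1.0776)
Step 3: at (-2.32, 0.2888, 1.0776), ∇h = (-11.56, 1.7328, 3.4656) → (-2.32, 0.2888, 1.0776) − 0.04·(-11.56, 1.7328, 3.4656) = (-1.8576, 0.219488, 0.938976)
u = -1.8576

-1.8576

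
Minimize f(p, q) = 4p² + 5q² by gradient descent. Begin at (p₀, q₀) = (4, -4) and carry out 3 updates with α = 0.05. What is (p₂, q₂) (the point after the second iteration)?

∇f = (8p, 10q)
Step 1: at (4, -4), ∇f = (32, -40) → (4, -4) − 0.05·(32, -40) = (2.4, -2)
Step 2: at (2.4, -2), ∇f = (19.2, -20) → (2.4, -2) − 0.05·(19.2, -20) = (1.44, -1)

(1.44, -1)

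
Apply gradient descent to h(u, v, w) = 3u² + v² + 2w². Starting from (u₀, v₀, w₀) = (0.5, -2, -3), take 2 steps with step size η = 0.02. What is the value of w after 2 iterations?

-2.5392

∇h = (6u, 2v, 4w)
(u₁, v₁, w₁) = (0.5, -2, -3) − 0.02·(3, -4, -12) = (0.44, -1.92, -2.76)
(u₂, v₂, w₂) = (0.44, -1.92, -2.76) − 0.02·(2.64, -3.84, -11.04) = (0.3872, -1.8432, -2.5392)
w = -2.5392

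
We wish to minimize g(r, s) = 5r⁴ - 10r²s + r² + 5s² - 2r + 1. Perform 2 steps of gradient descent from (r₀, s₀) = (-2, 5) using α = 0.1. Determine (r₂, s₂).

(267.608, 29.16)

∇g = (20r³ - 20rs + 2r - 2, -10r² + 10s)
(r₁, s₁) = (-2, 5) − 0.1·(34, 10) = (-5.4, 4)
(r₂, s₂) = (-5.4, 4) − 0.1·(-2730.08, -251.6) = (267.608, 29.16)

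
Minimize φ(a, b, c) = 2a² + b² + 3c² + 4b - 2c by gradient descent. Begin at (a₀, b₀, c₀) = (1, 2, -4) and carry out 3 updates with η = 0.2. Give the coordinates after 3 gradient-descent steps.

(0.008, -1.136, 0.368)

∇φ = (4a, 2b + 4, 6c - 2)
Step 1: at (1, 2, -4), ∇φ = (4, 8, -26) → (1, 2, -4) − 0.2·(4, 8, -26) = (0.2, 0.4, 1.2)
Step 2: at (0.2, 0.4, 1.2), ∇φ = (0.8, 4.8, 5.2) → (0.2, 0.4, 1.2) − 0.2·(0.8, 4.8, 5.2) = (0.04, -0.56, 0.16)
Step 3: at (0.04, -0.56, 0.16), ∇φ = (0.16, 2.88, -1.04) → (0.04, -0.56, 0.16) − 0.2·(0.16, 2.88, -1.04) = (0.008, -1.136, 0.368)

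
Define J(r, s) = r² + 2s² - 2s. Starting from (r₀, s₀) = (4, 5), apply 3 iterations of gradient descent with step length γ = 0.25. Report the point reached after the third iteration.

∇J = (2r, 4s - 2)
Step 1: at (4, 5), ∇J = (8, 18) → (4, 5) − 0.25·(8, 18) = (2, 0.5)
Step 2: at (2, 0.5), ∇J = (4, 0) → (2, 0.5) − 0.25·(4, 0) = (1, 0.5)
Step 3: at (1, 0.5), ∇J = (2, 0) → (1, 0.5) − 0.25·(2, 0) = (0.5, 0.5)

(0.5, 0.5)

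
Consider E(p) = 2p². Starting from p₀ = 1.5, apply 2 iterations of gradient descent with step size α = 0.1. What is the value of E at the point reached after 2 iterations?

E′(p) = 4p
Step 1: E′(1.5) = 6; p₁ = 1.5 − 0.1·6 = 0.9
Step 2: E′(0.9) = 3.6; p₂ = 0.9 − 0.1·3.6 = 0.54
E(0.54) = 0.5832

0.5832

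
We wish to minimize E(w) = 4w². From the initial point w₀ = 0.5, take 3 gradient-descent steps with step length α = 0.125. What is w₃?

0

E′(w) = 8w
w₁ = 0.5 − 0.125·4 = 0
w₂ = 0 − 0.125·0 = 0
w₃ = 0 − 0.125·0 = 0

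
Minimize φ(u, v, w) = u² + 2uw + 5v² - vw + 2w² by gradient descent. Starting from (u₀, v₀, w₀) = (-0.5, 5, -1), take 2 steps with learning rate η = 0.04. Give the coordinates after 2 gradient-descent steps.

(-0.3016, 1.752, -0.3552)

∇φ = (2u + 2w, 10v - w, 2u - v + 4w)
(u₁, v₁, w₁) = (-0.5, 5, -1) − 0.04·(-3, 51, -10) = (-0.38, 2.96, -0.6)
(u₂, v₂, w₂) = (-0.38, 2.96, -0.6) − 0.04·(-1.96, 30.2, -6.12) = (-0.3016, 1.752, -0.3552)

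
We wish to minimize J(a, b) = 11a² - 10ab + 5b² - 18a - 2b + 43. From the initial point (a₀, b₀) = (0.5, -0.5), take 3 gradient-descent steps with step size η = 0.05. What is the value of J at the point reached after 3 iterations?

29.605556

∇J = (22a - 10b - 18, -10a + 10b - 2)
(a₁, b₁) = (0.5, -0.5) − 0.05·(-2, -12) = (0.6, 0.1)
(a₂, b₂) = (0.6, 0.1) − 0.05·(-5.8, -7) = (0.89, 0.45)
(a₃, b₃) = (0.89, 0.45) − 0.05·(-2.92, -6.4) = (1.036, 0.77)
J(1.036, 0.77) = 29.605556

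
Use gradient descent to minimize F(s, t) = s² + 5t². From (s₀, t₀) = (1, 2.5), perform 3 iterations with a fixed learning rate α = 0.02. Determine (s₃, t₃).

∇F = (2s, 10t)
(s₁, t₁) = (1, 2.5) − 0.02·(2, 25) = (0.96, 2)
(s₂, t₂) = (0.96, 2) − 0.02·(1.92, 20) = (0.9216, 1.6)
(s₃, t₃) = (0.9216, 1.6) − 0.02·(1.8432, 16) = (0.884736, 1.28)

(0.884736, 1.28)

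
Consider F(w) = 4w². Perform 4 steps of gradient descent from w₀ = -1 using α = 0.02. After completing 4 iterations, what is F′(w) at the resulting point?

-3.98297088

F′(w) = 8w
Step 1: F′(-1) = -8; w₁ = -1 − 0.02·(-8) = -0.84
Step 2: F′(-0.84) = -6.72; w₂ = -0.84 − 0.02·(-6.72) = -0.7056
Step 3: F′(-0.7056) = -5.6448; w₃ = -0.7056 − 0.02·(-5.6448) = -0.592704
Step 4: F′(-0.592704) = -4.741632; w₄ = -0.592704 − 0.02·(-4.741632) = -0.49787136
F′(w) at (-0.49787136) = -3.98297088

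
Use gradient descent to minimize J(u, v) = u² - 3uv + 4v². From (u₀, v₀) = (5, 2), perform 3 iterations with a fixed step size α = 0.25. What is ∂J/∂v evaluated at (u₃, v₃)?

2.09375

∇J = (2u - 3v, -3u + 8v)
Step 1: at (5, 2), ∇J = (4, 1) → (5, 2) − 0.25·(4, 1) = (4, 1.75)
Step 2: at (4, 1.75), ∇J = (2.75, 2) → (4, 1.75) − 0.25·(2.75, 2) = (3.3125, 1.25)
Step 3: at (3.3125, 1.25), ∇J = (2.875, 0.0625) → (3.3125, 1.25) − 0.25·(2.875, 0.0625) = (2.59375, 1.234375)
∂J/∂v at (2.59375, 1.234375) = 2.09375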